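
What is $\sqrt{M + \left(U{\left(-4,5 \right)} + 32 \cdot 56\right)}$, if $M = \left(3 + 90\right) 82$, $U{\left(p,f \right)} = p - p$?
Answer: $\sqrt{9418} \approx 97.046$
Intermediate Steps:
$U{\left(p,f \right)} = 0$
$M = 7626$ ($M = 93 \cdot 82 = 7626$)
$\sqrt{M + \left(U{\left(-4,5 \right)} + 32 \cdot 56\right)} = \sqrt{7626 + \left(0 + 32 \cdot 56\right)} = \sqrt{7626 + \left(0 + 1792\right)} = \sqrt{7626 + 1792} = \sqrt{9418}$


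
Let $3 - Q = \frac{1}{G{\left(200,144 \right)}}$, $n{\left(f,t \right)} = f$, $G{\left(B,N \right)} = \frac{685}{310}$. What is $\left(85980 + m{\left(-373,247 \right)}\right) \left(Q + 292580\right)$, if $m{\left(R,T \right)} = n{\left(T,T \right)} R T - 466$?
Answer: $- \frac{908733740680987}{137} \approx -6.6331 \cdot 10^{12}$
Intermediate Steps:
$G{\left(B,N \right)} = \frac{137}{62}$ ($G{\left(B,N \right)} = 685 \cdot \frac{1}{310} = \frac{137}{62}$)
$Q = \frac{349}{137}$ ($Q = 3 - \frac{1}{\frac{137}{62}} = 3 - \frac{62}{137} = \frac{349}{137} \approx 2.5474$)
$m{\left(R,T \right)} = -466 + R T^{2}$ ($m{\left(R,T \right)} = T R T - 466 = R T T - 466 = R T^{2} - 466 = -466 + R T^{2}$)
$\left(85980 + m{\left(-373,247 \right)}\right) \left(Q + 292580\right) = \left(85980 - \left(466 + 373 \cdot 247^{2}\right)\right) \left(\frac{349}{137} + 292580\right) = \left(85980 - 22756823\right) \frac{40083809}{137} = \left(-22670843\right) \frac{40083809}{137} = - \frac{908733740680987}{137}$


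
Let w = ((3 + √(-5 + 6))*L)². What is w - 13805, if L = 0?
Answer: -13805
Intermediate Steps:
w = 0 (w = ((3 + √(-5 + 6))*0)² = ((3 + √1)*0)² = ((3 + 1)*0)² = (4*0)² = 0² = 0)
w - 13805 = 0 - 13805 = -13805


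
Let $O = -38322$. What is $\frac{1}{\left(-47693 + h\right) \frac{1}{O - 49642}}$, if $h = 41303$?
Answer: $\frac{43982}{3195} \approx 13.766$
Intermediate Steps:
$\frac{1}{\left(-47693 + h\right) \frac{1}{O - 49642}} = \frac{1}{\left(-47693 + 41303\right) \frac{1}{-38322 - 49642}} = \frac{1}{\left(-6390\right) \frac{1}{-87964}} = \frac{1}{\left(-6390\right) \left(- \frac{1}{87964}\right)} = \frac{1}{\frac{3195}{43982}} = \frac{43982}{3195}$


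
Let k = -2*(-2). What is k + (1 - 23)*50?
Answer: -1096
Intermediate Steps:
k = 4
k + (1 - 23)*50 = 4 + (1 - 23)*50 = 4 - 22*50 = 4 - 1100 = -1096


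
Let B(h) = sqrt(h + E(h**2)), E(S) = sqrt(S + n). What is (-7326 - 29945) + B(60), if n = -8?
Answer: -37271 + sqrt(60 + 2*sqrt(898)) ≈ -37260.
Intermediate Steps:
E(S) = sqrt(-8 + S) (E(S) = sqrt(S - 8) = sqrt(-8 + S))
B(h) = sqrt(h + sqrt(-8 + h**2))
(-7326 - 29945) + B(60) = (-7326 - 29945) + sqrt(60 + sqrt(-8 + 60**2)) = -37271 + sqrt(60 + sqrt(-8 + 3600)) = -37271 + sqrt(60 + sqrt(3592)) = -37271 + sqrt(60 + 2*sqrt(898))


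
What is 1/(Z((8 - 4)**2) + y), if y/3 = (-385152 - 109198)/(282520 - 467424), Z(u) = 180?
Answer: 92452/17382885 ≈ 0.0053186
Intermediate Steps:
y = 741525/92452 (y = 3*((-385152 - 109198)/(282520 - 467424)) = 3*(-494350/(-184904)) = 3*(-494350*(-1/184904)) = 3*(247175/92452) = 741525/92452 ≈ 8.0206)
1/(Z((8 - 4)**2) + y) = 1/(180 + 741525/92452) = 1/(17382885/92452) = 92452/17382885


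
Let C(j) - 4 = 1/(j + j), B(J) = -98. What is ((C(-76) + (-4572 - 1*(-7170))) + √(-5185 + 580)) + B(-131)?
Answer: 380607/152 + I*√4605 ≈ 2504.0 + 67.86*I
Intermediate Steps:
C(j) = 4 + 1/(2*j) (C(j) = 4 + 1/(j + j) = 4 + 1/(2*j))
((C(-76) + (-4572 - 1*(-7170))) + √(-5185 + 580)) + B(-131) = (((4 + (½)/(-76)) + (-4572 - 1*(-7170))) + √(-5185 + 580)) - 98 = (((4 + (½)*(-1/76)) + (-4572 + 7170)) + √(-4605)) - 98 = (((4 - 1/152) + 2598) + I*√4605) - 98 = ((607/152 + 2598) + I*√4605) - 98 = (395503/152 + I*√4605) - 98 = 380607/152 + I*√4605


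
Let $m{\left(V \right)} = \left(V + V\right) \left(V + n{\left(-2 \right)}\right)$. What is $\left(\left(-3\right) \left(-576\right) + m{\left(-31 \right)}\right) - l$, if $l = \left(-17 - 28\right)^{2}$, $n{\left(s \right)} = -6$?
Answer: $1997$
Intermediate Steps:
$m{\left(V \right)} = 2 V \left(-6 + V\right)$ ($m{\left(V \right)} = \left(V + V\right) \left(V - 6\right) = 2 V \left(-6 + V\right)$)
$l = 2025$ ($l = \left(-45\right)^{2} = 2025$)
$\left(\left(-3\right) \left(-576\right) + m{\left(-31 \right)}\right) - l = \left(\left(-3\right) \left(-576\right) + 2 \left(-31\right) \left(-6 - 31\right)\right) - 2025 = \left(1728 + 2 \left(-31\right) \left(-37\right)\right) - 2025 = \left(1728 + 2294\right) - 2025 = 4022 - 2025 = 1997$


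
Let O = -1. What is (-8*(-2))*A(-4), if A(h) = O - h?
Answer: 48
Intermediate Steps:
A(h) = -1 - h
(-8*(-2))*A(-4) = (-8*(-2))*(-1 - 1*(-4)) = 16*(-1 + 4) = 16*3 = 48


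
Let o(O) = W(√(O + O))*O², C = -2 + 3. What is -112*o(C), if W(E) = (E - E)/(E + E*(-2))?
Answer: 0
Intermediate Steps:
C = 1
W(E) = 0 (W(E) = 0/(E - 2*E) = 0/((-E)) = 0*(-1/E) = 0)
o(O) = 0 (o(O) = 0*O² = 0)
-112*o(C) = -112*0 = 0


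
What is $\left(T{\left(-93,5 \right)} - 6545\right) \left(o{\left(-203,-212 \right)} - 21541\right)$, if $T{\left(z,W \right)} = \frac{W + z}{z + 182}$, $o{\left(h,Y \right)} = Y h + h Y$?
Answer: $- \frac{37595308883}{89} \approx -4.2242 \cdot 10^{8}$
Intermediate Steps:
$o{\left(h,Y \right)} = 2 Y h$ ($o{\left(h,Y \right)} = Y h + Y h = 2 Y h$)
$T{\left(z,W \right)} = \frac{W + z}{182 + z}$
$\left(T{\left(-93,5 \right)} - 6545\right) \left(o{\left(-203,-212 \right)} - 21541\right) = \left(\frac{5 - 93}{182 - 93} - 6545\right) \left(2 \left(-212\right) \left(-203\right) - 21541\right) = \left(\frac{1}{89} \left(-88\right) - 6545\right) \left(86072 - 21541\right) = \left(\frac{1}{89} \left(-88\right) - 6545\right) 64531 = \left(- \frac{88}{89} - 6545\right) 64531 = \left(- \frac{582593}{89}\right) 64531 = - \frac{37595308883}{89}$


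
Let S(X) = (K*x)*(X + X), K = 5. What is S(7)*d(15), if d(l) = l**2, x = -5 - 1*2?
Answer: -110250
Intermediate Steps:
x = -7 (x = -5 - 2 = -7)
S(X) = -70*X (S(X) = (5*(-7))*(X + X) = -70*X)
S(7)*d(15) = -70*7*15**2 = -490*225 = -110250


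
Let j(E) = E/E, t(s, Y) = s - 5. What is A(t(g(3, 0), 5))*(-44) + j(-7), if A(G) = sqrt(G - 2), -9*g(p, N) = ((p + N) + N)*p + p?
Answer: 1 - 220*I*sqrt(3)/3 ≈ 1.0 - 127.02*I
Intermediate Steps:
g(p, N) = -p/9 - p*(p + 2*N)/9 (g(p, N) = -(((p + N) + N)*p + p)/9 = -(((N + p) + N)*p + p)/9 = -((p + 2*N)*p + p)/9 = -(p*(p + 2*N) + p)/9 = -(p + p*(p + 2*N))/9 = -p/9 - p*(p + 2*N)/9)
t(s, Y) = -5 + s
A(G) = sqrt(-2 + G)
j(E) = 1
A(t(g(3, 0), 5))*(-44) + j(-7) = sqrt(-2 + (-5 - 1/9*3*(1 + 3 + 2*0)))*(-44) + 1 = sqrt(-2 + (-5 - 1/9*3*(1 + 3 + 0)))*(-44) + 1 = sqrt(-2 + (-5 - 1/9*3*4))*(-44) + 1 = sqrt(-2 + (-5 - 4/3))*(-44) + 1 = sqrt(-2 - 19/3)*(-44) + 1 = sqrt(-25/3)*(-44) + 1 = (5*I*sqrt(3)/3)*(-44) + 1 = -220*I*sqrt(3)/3 + 1 = 1 - 220*I*sqrt(3)/3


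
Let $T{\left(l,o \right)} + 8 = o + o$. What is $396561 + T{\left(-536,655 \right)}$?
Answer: $397863$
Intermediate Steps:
$T{\left(l,o \right)} = -8 + 2 o$ ($T{\left(l,o \right)} = -8 + \left(o + o\right) = -8 + 2 o$)
$396561 + T{\left(-536,655 \right)} = 396561 + \left(-8 + 2 \cdot 655\right) = 396561 + \left(-8 + 1310\right) = 396561 + 1302 = 397863$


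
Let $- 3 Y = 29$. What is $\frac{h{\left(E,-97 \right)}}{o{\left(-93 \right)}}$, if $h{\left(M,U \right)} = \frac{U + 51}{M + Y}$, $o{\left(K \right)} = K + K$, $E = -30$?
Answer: $- \frac{23}{3689} \approx -0.0062348$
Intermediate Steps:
$Y = - \frac{29}{3}$ ($Y = \left(- \frac{1}{3}\right) 29 = - \frac{29}{3} \approx -9.6667$)
$o{\left(K \right)} = 2 K$
$h{\left(M,U \right)} = \frac{51 + U}{- \frac{29}{3} + M}$ ($h{\left(M,U \right)} = \frac{U + 51}{M - \frac{29}{3}} = \frac{51 + U}{- \frac{29}{3} + M}$)
$\frac{h{\left(E,-97 \right)}}{o{\left(-93 \right)}} = \frac{3 \frac{1}{-29 + 3 \left(-30\right)} \left(51 - 97\right)}{2 \left(-93\right)} = \frac{3 \frac{1}{-29 - 90} \left(-46\right)}{-186} = 3 \frac{1}{-119} \left(-46\right) \left(- \frac{1}{186}\right) = 3 \left(- \frac{1}{119}\right) \left(-46\right) \left(- \frac{1}{186}\right) = \frac{138}{119} \left(- \frac{1}{186}\right) = - \frac{23}{3689}$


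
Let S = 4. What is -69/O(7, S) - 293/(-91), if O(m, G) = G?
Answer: -5107/364 ≈ -14.030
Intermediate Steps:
-69/O(7, S) - 293/(-91) = -69/4 - 293/(-91) = -69*¼ - 293*(-1/91) = -69/4 + 293/91 = -5107/364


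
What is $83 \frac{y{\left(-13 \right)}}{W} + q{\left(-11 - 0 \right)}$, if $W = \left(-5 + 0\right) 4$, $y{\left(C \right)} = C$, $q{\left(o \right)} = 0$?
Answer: $\frac{1079}{20} \approx 53.95$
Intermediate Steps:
$W = -20$ ($W = \left(-5\right) 4 = -20$)
$83 \frac{y{\left(-13 \right)}}{W} + q{\left(-11 - 0 \right)} = 83 \left(- \frac{13}{-20}\right) + 0 = 83 \left(\left(-13\right) \left(- \frac{1}{20}\right)\right) + 0 = 83 \cdot \frac{13}{20} + 0 = \frac{1079}{20} + 0 = \frac{1079}{20}$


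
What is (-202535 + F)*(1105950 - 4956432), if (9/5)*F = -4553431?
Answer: 31561078955180/3 ≈ 1.0520e+13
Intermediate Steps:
F = -22767155/9 (F = (5/9)*(-4553431) = -22767155/9 ≈ -2.5297e+6)
(-202535 + F)*(1105950 - 4956432) = (-202535 - 22767155/9)*(1105950 - 4956432) = -24589970/9*(-3850482) = 31561078955180/3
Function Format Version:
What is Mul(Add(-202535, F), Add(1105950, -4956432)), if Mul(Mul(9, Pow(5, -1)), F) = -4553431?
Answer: Rational(31561078955180, 3) ≈ 1.0520e+13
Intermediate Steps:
F = Rational(-22767155, 9) (F = Mul(Rational(5, 9), -4553431) = Rational(-22767155, 9) ≈ -2.5297e+6)
Mul(Add(-202535, F), Add(1105950, -4956432)) = Mul(Add(-202535, Rational(-22767155, 9)), Add(1105950, -4956432)) = Mul(Rational(-24589970, 9), -3850482) = Rational(31561078955180, 3)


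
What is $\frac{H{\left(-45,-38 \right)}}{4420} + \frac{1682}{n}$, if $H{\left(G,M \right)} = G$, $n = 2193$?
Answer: $\frac{86303}{114036} \approx 0.7568$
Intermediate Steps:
$\frac{H{\left(-45,-38 \right)}}{4420} + \frac{1682}{n} = - \frac{45}{4420} + \frac{1682}{2193} = \left(-45\right) \frac{1}{4420} + 1682 \cdot \frac{1}{2193} = - \frac{9}{884} + \frac{1682}{2193} = \frac{86303}{114036}$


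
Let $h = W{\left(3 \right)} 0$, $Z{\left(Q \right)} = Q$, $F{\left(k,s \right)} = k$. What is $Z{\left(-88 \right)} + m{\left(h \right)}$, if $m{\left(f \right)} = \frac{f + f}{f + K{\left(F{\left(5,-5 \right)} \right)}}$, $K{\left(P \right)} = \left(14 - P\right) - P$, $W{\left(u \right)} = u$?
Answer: $-88$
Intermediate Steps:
$h = 0$ ($h = 3 \cdot 0 = 0$)
$K{\left(P \right)} = 14 - 2 P$
$m{\left(f \right)} = \frac{2 f}{4 + f}$ ($m{\left(f \right)} = \frac{f + f}{f + \left(14 - 10\right)} = \frac{2 f}{f + \left(14 - 10\right)} = \frac{2 f}{f + 4} = \frac{2 f}{4 + f}$)
$Z{\left(-88 \right)} + m{\left(h \right)} = -88 + 2 \cdot 0 \frac{1}{4 + 0} = -88 + 2 \cdot 0 \cdot \frac{1}{4} = -88 + 0 = -88$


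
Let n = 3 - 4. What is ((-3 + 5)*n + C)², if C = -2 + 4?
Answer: 0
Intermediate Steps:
n = -1
C = 2
((-3 + 5)*n + C)² = ((-3 + 5)*(-1) + 2)² = (2*(-1) + 2)² = (-2 + 2)² = 0² = 0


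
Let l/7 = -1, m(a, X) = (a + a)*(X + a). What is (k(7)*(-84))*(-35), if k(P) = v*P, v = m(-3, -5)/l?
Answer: -141120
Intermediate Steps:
m(a, X) = 2*a*(X + a) (m(a, X) = (2*a)*(X + a) = 2*a*(X + a))
l = -7 (l = 7*(-1) = -7)
v = -48/7 (v = (2*(-3)*(-5 - 3))/(-7) = (2*(-3)*(-8))*(-⅐) = 48*(-⅐) = -48/7 ≈ -6.8571)
k(P) = -48*P/7
(k(7)*(-84))*(-35) = (-48/7*7*(-84))*(-35) = -48*(-84)*(-35) = 4032*(-35) = -141120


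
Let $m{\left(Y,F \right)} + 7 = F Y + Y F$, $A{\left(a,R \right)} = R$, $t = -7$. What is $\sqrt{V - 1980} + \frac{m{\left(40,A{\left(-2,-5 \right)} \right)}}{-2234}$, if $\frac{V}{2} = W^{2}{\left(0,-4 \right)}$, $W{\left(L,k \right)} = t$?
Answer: $\frac{407}{2234} + i \sqrt{1882} \approx 0.18218 + 43.382 i$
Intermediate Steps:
$W{\left(L,k \right)} = -7$
$V = 98$ ($V = 2 \left(-7\right)^{2} = 2 \cdot 49 = 98$)
$m{\left(Y,F \right)} = -7 + 2 F Y$ ($m{\left(Y,F \right)} = -7 + \left(F Y + Y F\right) = -7 + \left(F Y + F Y\right) = -7 + 2 F Y$)
$\sqrt{V - 1980} + \frac{m{\left(40,A{\left(-2,-5 \right)} \right)}}{-2234} = \sqrt{98 - 1980} + \frac{-7 + 2 \left(-5\right) 40}{-2234} = \sqrt{-1882} + \left(-7 - 400\right) \left(- \frac{1}{2234}\right) = i \sqrt{1882} - - \frac{407}{2234} = i \sqrt{1882} + \frac{407}{2234} = \frac{407}{2234} + i \sqrt{1882}$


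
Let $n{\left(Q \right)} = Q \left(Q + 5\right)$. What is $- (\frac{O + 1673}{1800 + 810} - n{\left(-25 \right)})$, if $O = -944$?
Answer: $\frac{144919}{290} \approx 499.72$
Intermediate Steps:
$n{\left(Q \right)} = Q \left(5 + Q\right)$
$- (\frac{O + 1673}{1800 + 810} - n{\left(-25 \right)}) = - (\frac{-944 + 1673}{1800 + 810} - - 25 \left(5 - 25\right)) = - (\frac{729}{2610} - \left(-25\right) \left(-20\right)) = - (729 \cdot \frac{1}{2610} - 500) = - (\frac{81}{290} - 500) = \left(-1\right) \left(- \frac{144919}{290}\right) = \frac{144919}{290}$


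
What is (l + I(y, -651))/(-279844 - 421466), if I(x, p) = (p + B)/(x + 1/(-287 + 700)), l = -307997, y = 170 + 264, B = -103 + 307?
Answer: 27603245441/62852454165 ≈ 0.43918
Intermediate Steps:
B = 204
y = 434
I(x, p) = (204 + p)/(1/413 + x) (I(x, p) = (p + 204)/(x + 1/(-287 + 700)) = (204 + p)/(x + 1/413) = (204 + p)/(1/413 + x))
(l + I(y, -651))/(-279844 - 421466) = (-307997 + 413*(204 - 651)/(1 + 413*434))/(-279844 - 421466) = (-307997 + 413*(-447)/(1 + 179242))/(-701310) = (-307997 + 413*(-447)/179243)*(-1/701310) = (-307997 + 413*(1/179243)*(-447))*(-1/701310) = (-307997 - 184611/179243)*(-1/701310) = -55206490882/179243*(-1/701310) = 27603245441/62852454165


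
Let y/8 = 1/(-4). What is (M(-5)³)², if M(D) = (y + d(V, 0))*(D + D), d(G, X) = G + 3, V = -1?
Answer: 0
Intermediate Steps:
y = -2 (y = 8/(-4) = 8*(-¼) = -2)
d(G, X) = 3 + G
M(D) = 0 (M(D) = (-2 + (3 - 1))*(D + D) = (-2 + 2)*(2*D) = 0*(2*D) = 0)
(M(-5)³)² = (0³)² = 0² = 0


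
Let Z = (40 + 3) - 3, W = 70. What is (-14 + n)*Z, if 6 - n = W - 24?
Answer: -2160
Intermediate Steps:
Z = 40 (Z = 43 - 3 = 40)
n = -40 (n = 6 - (70 - 24) = 6 - 1*46 = 6 - 46 = -40)
(-14 + n)*Z = (-14 - 40)*40 = -54*40 = -2160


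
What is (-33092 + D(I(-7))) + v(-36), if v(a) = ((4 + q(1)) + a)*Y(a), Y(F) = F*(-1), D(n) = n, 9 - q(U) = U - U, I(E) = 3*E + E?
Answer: -33948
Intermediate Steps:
I(E) = 4*E
q(U) = 9 (q(U) = 9 - (U - U) = 9 - 1*0 = 9 + 0 = 9)
Y(F) = -F
v(a) = -a*(13 + a) (v(a) = ((4 + 9) + a)*(-a) = (13 + a)*(-a) = -a*(13 + a))
(-33092 + D(I(-7))) + v(-36) = (-33092 + 4*(-7)) - 1*(-36)*(13 - 36) = (-33092 - 28) - 1*(-36)*(-23) = -33120 - 828 = -33948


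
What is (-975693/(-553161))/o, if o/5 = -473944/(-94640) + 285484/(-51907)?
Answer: -5706036744746/7958915211779 ≈ -0.71694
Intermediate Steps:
o = -302149319/122811962 (o = 5*(-473944/(-94640) + 285484/(-51907)) = 5*(-473944*(-1/94640) + 285484*(-1/51907)) = 5*(59243/11830 - 285484/51907) = 5*(-302149319/614059810) = -302149319/122811962 ≈ -2.4603)
(-975693/(-553161))/o = (-975693/(-553161))/(-302149319/122811962) = -975693*(-1/553161)*(-122811962/302149319) = (325231/184387)*(-122811962/302149319) = -5706036744746/7958915211779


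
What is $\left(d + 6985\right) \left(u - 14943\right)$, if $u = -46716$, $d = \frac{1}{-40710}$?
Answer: $- \frac{5844437699997}{13570} \approx -4.3069 \cdot 10^{8}$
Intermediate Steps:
$d = - \frac{1}{40710} \approx -2.4564 \cdot 10^{-5}$
$\left(d + 6985\right) \left(u - 14943\right) = \left(- \frac{1}{40710} + 6985\right) \left(-46716 - 14943\right) = \frac{284359349}{40710} \left(-61659\right) = - \frac{5844437699997}{13570}$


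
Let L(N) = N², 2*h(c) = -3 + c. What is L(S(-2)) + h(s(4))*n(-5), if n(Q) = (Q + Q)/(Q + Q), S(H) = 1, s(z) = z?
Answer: 3/2 ≈ 1.5000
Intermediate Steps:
h(c) = -3/2 + c/2 (h(c) = (-3 + c)/2 = -3/2 + c/2)
n(Q) = 1 (n(Q) = (2*Q)/((2*Q)) = (2*Q)*(1/(2*Q)) = 1)
L(S(-2)) + h(s(4))*n(-5) = 1² + (-3/2 + (½)*4)*1 = 1 + (-3/2 + 2)*1 = 1 + (½)*1 = 1 + ½ = 3/2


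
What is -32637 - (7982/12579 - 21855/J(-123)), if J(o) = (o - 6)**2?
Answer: -253024731480/7752857 ≈ -32636.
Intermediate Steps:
J(o) = (-6 + o)**2
-32637 - (7982/12579 - 21855/J(-123)) = -32637 - (7982/12579 - 21855/(-6 - 123)**2) = -32637 - (7982*(1/12579) - 21855/((-129)**2)) = -32637 - (7982/12579 - 21855/16641) = -32637 - (7982/12579 - 21855*1/16641) = -32637 - (7982/12579 - 7285/5547) = -32637 - 1*(-5262429/7752857) = -32637 + 5262429/7752857 = -253024731480/7752857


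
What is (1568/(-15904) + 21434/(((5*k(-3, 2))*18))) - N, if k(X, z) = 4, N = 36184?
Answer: -461671873/12780 ≈ -36125.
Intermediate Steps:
(1568/(-15904) + 21434/(((5*k(-3, 2))*18))) - N = (1568/(-15904) + 21434/(((5*4)*18))) - 1*36184 = (1568*(-1/15904) + 21434/((20*18))) - 36184 = (-7/71 + 21434/360) - 36184 = (-7/71 + 21434*(1/360)) - 36184 = (-7/71 + 10717/180) - 36184 = 759647/12780 - 36184 = -461671873/12780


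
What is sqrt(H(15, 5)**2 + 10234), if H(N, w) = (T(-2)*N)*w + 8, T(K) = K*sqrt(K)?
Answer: sqrt(-34702 - 2400*I*sqrt(2)) ≈ 9.0992 - 186.51*I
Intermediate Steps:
T(K) = K**(3/2)
H(N, w) = 8 - 2*I*N*w*sqrt(2) (H(N, w) = ((-2)**(3/2)*N)*w + 8 = ((-2*I*sqrt(2))*N)*w + 8 = (-2*I*N*sqrt(2))*w + 8 = -2*I*N*w*sqrt(2) + 8 = 8 - 2*I*N*w*sqrt(2))
sqrt(H(15, 5)**2 + 10234) = sqrt((8 - 2*I*15*5*sqrt(2))**2 + 10234) = sqrt((8 - 150*I*sqrt(2))**2 + 10234) = sqrt(10234 + (8 - 150*I*sqrt(2))**2)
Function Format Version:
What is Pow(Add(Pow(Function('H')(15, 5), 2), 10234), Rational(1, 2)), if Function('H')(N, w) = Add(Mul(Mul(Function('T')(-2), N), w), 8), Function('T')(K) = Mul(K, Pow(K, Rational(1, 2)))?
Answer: Pow(Add(-34702, Mul(-2400, I, Pow(2, Rational(1, 2)))), Rational(1, 2)) ≈ Add(9.0992, Mul(-186.51, I))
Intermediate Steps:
Function('T')(K) = Pow(K, Rational(3, 2))
Function('H')(N, w) = Add(8, Mul(-2, I, N, w, Pow(2, Rational(1, 2)))) (Function('H')(N, w) = Add(Mul(Mul(Pow(-2, Rational(3, 2)), N), w), 8) = Add(Mul(Mul(Mul(-2, I, Pow(2, Rational(1, 2))), N), w), 8) = Add(Mul(Mul(-2, I, N, Pow(2, Rational(1, 2))), w), 8) = Add(Mul(-2, I, N, w, Pow(2, Rational(1, 2))), 8) = Add(8, Mul(-2, I, N, w, Pow(2, Rational(1, 2)))))
Pow(Add(Pow(Function('H')(15, 5), 2), 10234), Rational(1, 2)) = Pow(Add(Pow(Add(8, Mul(-2, I, 15, 5, Pow(2, Rational(1, 2)))), 2), 10234), Rational(1, 2)) = Pow(Add(Pow(Add(8, Mul(-150, I, Pow(2, Rational(1, 2)))), 2), 10234), Rational(1, 2)) = Pow(Add(10234, Pow(Add(8, Mul(-150, I, Pow(2, Rational(1, 2)))), 2)), Rational(1, 2))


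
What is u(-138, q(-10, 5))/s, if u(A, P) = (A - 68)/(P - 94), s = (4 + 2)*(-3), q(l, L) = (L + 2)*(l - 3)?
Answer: -103/1665 ≈ -0.061862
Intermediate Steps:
q(l, L) = (-3 + l)*(2 + L) (q(l, L) = (2 + L)*(-3 + l) = (-3 + l)*(2 + L))
s = -18 (s = 6*(-3) = -18)
u(A, P) = (-68 + A)/(-94 + P)
u(-138, q(-10, 5))/s = ((-68 - 138)/(-94 + (-6 - 3*5 + 2*(-10) + 5*(-10))))/(-18) = (-206/(-94 + (-6 - 15 - 20 - 50)))*(-1/18) = (-206/(-94 - 91))*(-1/18) = (-206/(-185))*(-1/18) = -1/185*(-206)*(-1/18) = (206/185)*(-1/18) = -103/1665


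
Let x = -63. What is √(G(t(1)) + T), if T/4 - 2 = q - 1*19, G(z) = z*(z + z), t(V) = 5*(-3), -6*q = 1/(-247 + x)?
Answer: √82598415/465 ≈ 19.545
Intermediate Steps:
q = 1/1860 (q = -1/(6*(-247 - 63)) = -⅙/(-310) = -⅙*(-1/310) = 1/1860 ≈ 0.00053763)
t(V) = -15
G(z) = 2*z² (G(z) = z*(2*z) = 2*z²)
T = -31619/465 (T = 8 + 4*(1/1860 - 1*19) = 8 + 4*(1/1860 - 19) = 8 + 4*(-35339/1860) = 8 - 35339/465 = -31619/465 ≈ -67.998)
√(G(t(1)) + T) = √(2*(-15)² - 31619/465) = √(2*225 - 31619/465) = √(450 - 31619/465) = √(177631/465) = √82598415/465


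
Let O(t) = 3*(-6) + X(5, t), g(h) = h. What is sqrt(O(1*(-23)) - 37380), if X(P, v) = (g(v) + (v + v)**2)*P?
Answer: I*sqrt(26933) ≈ 164.11*I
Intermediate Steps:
X(P, v) = P*(v + 4*v**2) (X(P, v) = (v + (v + v)**2)*P = (v + (2*v)**2)*P = (v + 4*v**2)*P = P*(v + 4*v**2))
O(t) = -18 + 5*t*(1 + 4*t) (O(t) = 3*(-6) + 5*t*(1 + 4*t) = -18 + 5*t*(1 + 4*t))
sqrt(O(1*(-23)) - 37380) = sqrt((-18 + 5*(1*(-23)) + 20*(1*(-23))**2) - 37380) = sqrt((-18 + 5*(-23) + 20*(-23)**2) - 37380) = sqrt((-18 - 115 + 20*529) - 37380) = sqrt((-18 - 115 + 10580) - 37380) = sqrt(10447 - 37380) = sqrt(-26933) = I*sqrt(26933)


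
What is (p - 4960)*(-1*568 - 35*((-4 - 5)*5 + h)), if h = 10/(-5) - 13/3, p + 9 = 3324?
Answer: -6063470/3 ≈ -2.0212e+6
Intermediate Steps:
p = 3315 (p = -9 + 3324 = 3315)
h = -19/3 (h = 10*(-1/5) - 13*1/3 = -2 - 13/3 = -19/3 ≈ -6.3333)
(p - 4960)*(-1*568 - 35*((-4 - 5)*5 + h)) = (3315 - 4960)*(-1*568 - 35*((-4 - 5)*5 - 19/3)) = -1645*(-568 - 35*(-9*5 - 19/3)) = -1645*(-568 - 35*(-45 - 19/3)) = -1645*(-568 - 35*(-154/3)) = -1645*(-568 + 5390/3) = -1645*3686/3 = -6063470/3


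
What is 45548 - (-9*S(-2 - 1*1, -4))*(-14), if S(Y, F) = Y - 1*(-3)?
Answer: 45548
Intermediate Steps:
S(Y, F) = 3 + Y (S(Y, F) = Y + 3 = 3 + Y)
45548 - (-9*S(-2 - 1*1, -4))*(-14) = 45548 - (-9*(3 + (-2 - 1*1)))*(-14) = 45548 - (-9*(3 + (-2 - 1)))*(-14) = 45548 - (-9*(3 - 3))*(-14) = 45548 - (-9*0)*(-14) = 45548 - 0*(-14) = 45548 - 1*0 = 45548 + 0 = 45548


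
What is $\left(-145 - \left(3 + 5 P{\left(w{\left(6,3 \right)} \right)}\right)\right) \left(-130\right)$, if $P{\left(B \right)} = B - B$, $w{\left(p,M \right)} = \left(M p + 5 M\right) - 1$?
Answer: $19240$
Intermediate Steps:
$w{\left(p,M \right)} = -1 + 5 M + M p$ ($w{\left(p,M \right)} = \left(5 M + M p\right) - 1 = -1 + 5 M + M p$)
$P{\left(B \right)} = 0$
$\left(-145 - \left(3 + 5 P{\left(w{\left(6,3 \right)} \right)}\right)\right) \left(-130\right) = \left(-145 - 3\right) \left(-130\right) = \left(-148\right) \left(-130\right) = 19240$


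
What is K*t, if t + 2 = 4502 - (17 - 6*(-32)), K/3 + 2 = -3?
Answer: -64365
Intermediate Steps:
K = -15 (K = -6 + 3*(-3) = -6 - 9 = -15)
t = 4291 (t = -2 + (4502 - (17 - 6*(-32))) = -2 + (4502 - (17 + 192)) = -2 + (4502 - 1*209) = -2 + (4502 - 209) = -2 + 4293 = 4291)
K*t = -15*4291 = -64365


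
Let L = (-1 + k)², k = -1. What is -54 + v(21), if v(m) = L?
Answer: -50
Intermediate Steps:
L = 4 (L = (-1 - 1)² = (-2)² = 4)
v(m) = 4
-54 + v(21) = -54 + 4 = -50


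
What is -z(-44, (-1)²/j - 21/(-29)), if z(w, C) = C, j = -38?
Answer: -769/1102 ≈ -0.69782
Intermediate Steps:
-z(-44, (-1)²/j - 21/(-29)) = -((-1)²/(-38) - 21/(-29)) = -(1*(-1/38) - 21*(-1/29)) = -(-1/38 + 21/29) = -1*769/1102 = -769/1102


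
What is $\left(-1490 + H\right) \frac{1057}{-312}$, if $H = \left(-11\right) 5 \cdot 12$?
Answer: $\frac{1136275}{156} \approx 7283.8$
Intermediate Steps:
$H = -660$ ($H = \left(-55\right) 12 = -660$)
$\left(-1490 + H\right) \frac{1057}{-312} = \left(-1490 - 660\right) \frac{1057}{-312} = - 2150 \cdot 1057 \left(- \frac{1}{312}\right) = \left(-2150\right) \left(- \frac{1057}{312}\right) = \frac{1136275}{156}$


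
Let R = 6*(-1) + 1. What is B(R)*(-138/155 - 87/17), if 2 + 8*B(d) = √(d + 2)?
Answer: 15831/10540 - 15831*I*√3/21080 ≈ 1.502 - 1.3008*I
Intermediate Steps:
R = -5 (R = -6 + 1 = -5)
B(d) = -¼ + √(2 + d)/8 (B(d) = -¼ + √(d + 2)/8 = -¼ + √(2 + d)/8)
B(R)*(-138/155 - 87/17) = (-¼ + √(2 - 5)/8)*(-138/155 - 87/17) = (-¼ + √(-3)/8)*(-138*1/155 - 87*1/17) = (-¼ + (I*√3)/8)*(-138/155 - 87/17) = (-¼ + I*√3/8)*(-15831/2635) = 15831/10540 - 15831*I*√3/21080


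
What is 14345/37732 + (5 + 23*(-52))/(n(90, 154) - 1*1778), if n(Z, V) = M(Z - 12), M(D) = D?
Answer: 4332832/4009025 ≈ 1.0808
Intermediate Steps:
n(Z, V) = -12 + Z (n(Z, V) = Z - 12 = -12 + Z)
14345/37732 + (5 + 23*(-52))/(n(90, 154) - 1*1778) = 14345/37732 + (5 + 23*(-52))/((-12 + 90) - 1*1778) = 14345*(1/37732) + (5 - 1196)/(78 - 1778) = 14345/37732 - 1191/(-1700) = 14345/37732 - 1191*(-1/1700) = 14345/37732 + 1191/1700 = 4332832/4009025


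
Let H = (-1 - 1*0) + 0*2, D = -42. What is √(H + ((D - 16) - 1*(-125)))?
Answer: √66 ≈ 8.1240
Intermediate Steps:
H = -1 (H = (-1 + 0) + 0 = -1 + 0 = -1)
√(H + ((D - 16) - 1*(-125))) = √(-1 + ((-42 - 16) - 1*(-125))) = √(-1 + (-58 + 125)) = √(-1 + 67) = √66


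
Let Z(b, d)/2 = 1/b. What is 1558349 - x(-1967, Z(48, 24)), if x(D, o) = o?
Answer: 37400375/24 ≈ 1.5583e+6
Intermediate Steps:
Z(b, d) = 2/b
1558349 - x(-1967, Z(48, 24)) = 1558349 - 2/48 = 1558349 - 1*1/24 = 1558349 - 1/24 = 37400375/24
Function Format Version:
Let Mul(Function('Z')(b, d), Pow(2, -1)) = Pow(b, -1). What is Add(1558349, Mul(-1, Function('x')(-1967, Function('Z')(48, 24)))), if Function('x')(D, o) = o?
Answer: Rational(37400375, 24) ≈ 1.5583e+6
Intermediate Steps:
Function('Z')(b, d) = Mul(2, Pow(b, -1))
Add(1558349, Mul(-1, Function('x')(-1967, Function('Z')(48, 24)))) = Add(1558349, Mul(-1, Mul(2, Pow(48, -1)))) = Add(1558349, Mul(-1, Mul(2, Rational(1, 48)))) = Add(1558349, Mul(-1, Rational(1, 24))) = Add(1558349, Rational(-1, 24)) = Rational(37400375, 24)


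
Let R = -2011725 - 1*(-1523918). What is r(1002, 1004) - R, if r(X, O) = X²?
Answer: 1491811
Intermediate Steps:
R = -487807 (R = -2011725 + 1523918 = -487807)
r(1002, 1004) - R = 1002² - 1*(-487807) = 1004004 + 487807 = 1491811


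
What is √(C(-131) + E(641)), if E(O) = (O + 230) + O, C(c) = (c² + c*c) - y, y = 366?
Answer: 2*√8867 ≈ 188.33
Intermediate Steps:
C(c) = -366 + 2*c² (C(c) = (c² + c*c) - 1*366 = (c² + c²) - 366 = 2*c² - 366 = -366 + 2*c²)
E(O) = 230 + 2*O (E(O) = (230 + O) + O = 230 + 2*O)
√(C(-131) + E(641)) = √((-366 + 2*(-131)²) + (230 + 2*641)) = √((-366 + 2*17161) + (230 + 1282)) = √((-366 + 34322) + 1512) = √(33956 + 1512) = √35468 = 2*√8867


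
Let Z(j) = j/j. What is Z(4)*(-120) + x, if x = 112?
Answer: -8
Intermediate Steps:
Z(j) = 1
Z(4)*(-120) + x = 1*(-120) + 112 = -120 + 112 = -8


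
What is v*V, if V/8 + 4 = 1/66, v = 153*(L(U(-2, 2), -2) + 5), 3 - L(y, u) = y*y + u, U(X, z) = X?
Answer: -321912/11 ≈ -29265.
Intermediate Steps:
L(y, u) = 3 - u - y² (L(y, u) = 3 - (y*y + u) = 3 - (y² + u) = 3 - (u + y²) = 3 + (-u - y²) = 3 - u - y²)
v = 918 (v = 153*((3 - 1*(-2) - 1*(-2)²) + 5) = 153*((3 + 2 - 1*4) + 5) = 153*((3 + 2 - 4) + 5) = 153*(1 + 5) = 153*6 = 918)
V = -1052/33 (V = -32 + 8/66 = -32 + 8*(1/66) = -32 + 4/33 = -1052/33 ≈ -31.879)
v*V = 918*(-1052/33) = -321912/11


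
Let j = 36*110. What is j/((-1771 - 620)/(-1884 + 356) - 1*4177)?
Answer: -1210176/1276013 ≈ -0.94840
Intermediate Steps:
j = 3960
j/((-1771 - 620)/(-1884 + 356) - 1*4177) = 3960/((-1771 - 620)/(-1884 + 356) - 1*4177) = 3960/(-2391/(-1528) - 4177) = 3960/(-2391*(-1/1528) - 4177) = 3960/(2391/1528 - 4177) = 3960/(-6380065/1528) = 3960*(-1528/6380065) = -1210176/1276013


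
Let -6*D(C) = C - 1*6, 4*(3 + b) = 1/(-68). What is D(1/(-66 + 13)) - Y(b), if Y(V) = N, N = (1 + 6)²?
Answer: -15263/318 ≈ -47.997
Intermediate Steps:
b = -817/272 (b = -3 + (¼)/(-68) = -3 + (¼)*(-1/68) = -3 - 1/272 = -817/272 ≈ -3.0037)
N = 49 (N = 7² = 49)
D(C) = 1 - C/6 (D(C) = -(C - 1*6)/6 = -(C - 6)/6 = -(-6 + C)/6 = 1 - C/6)
Y(V) = 49
D(1/(-66 + 13)) - Y(b) = (1 - 1/(6*(-66 + 13))) - 1*49 = (1 - ⅙/(-53)) - 49 = (1 - ⅙*(-1/53)) - 49 = (1 + 1/318) - 49 = 319/318 - 49 = -15263/318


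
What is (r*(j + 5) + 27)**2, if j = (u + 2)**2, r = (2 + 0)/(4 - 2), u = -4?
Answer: 1296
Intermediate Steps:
r = 1 (r = 2/2 = 2*(1/2) = 1)
j = 4 (j = (-4 + 2)**2 = (-2)**2 = 4)
(r*(j + 5) + 27)**2 = (1*(4 + 5) + 27)**2 = (1*9 + 27)**2 = (9 + 27)**2 = 36**2 = 1296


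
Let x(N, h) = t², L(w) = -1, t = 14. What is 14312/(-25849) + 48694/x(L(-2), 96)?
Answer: 627943027/2533202 ≈ 247.89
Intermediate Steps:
x(N, h) = 196 (x(N, h) = 14² = 196)
14312/(-25849) + 48694/x(L(-2), 96) = 14312/(-25849) + 48694/196 = 14312*(-1/25849) + 48694*(1/196) = -14312/25849 + 24347/98 = 627943027/2533202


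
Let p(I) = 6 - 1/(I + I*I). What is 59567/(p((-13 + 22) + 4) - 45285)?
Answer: -10841194/8240779 ≈ -1.3156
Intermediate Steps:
p(I) = 6 - 1/(I + I²)
59567/(p((-13 + 22) + 4) - 45285) = 59567/((-1 + 6*((-13 + 22) + 4) + 6*((-13 + 22) + 4)²)/(((-13 + 22) + 4)*(1 + ((-13 + 22) + 4))) - 45285) = 59567/((-1 + 6*(9 + 4) + 6*(9 + 4)²)/((9 + 4)*(1 + (9 + 4))) - 45285) = 59567/((-1 + 6*13 + 6*13²)/(13*(1 + 13)) - 45285) = 59567/((1/13)*(-1 + 78 + 6*169)/14 - 45285) = 59567/((1/13)*(1/14)*(-1 + 78 + 1014) - 45285) = 59567/((1/13)*(1/14)*1091 - 45285) = 59567/(1091/182 - 45285) = 59567/(-8240779/182) = 59567*(-182/8240779) = -10841194/8240779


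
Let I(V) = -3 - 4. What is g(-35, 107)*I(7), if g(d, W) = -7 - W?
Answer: 798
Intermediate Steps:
I(V) = -7
g(-35, 107)*I(7) = (-7 - 1*107)*(-7) = (-7 - 107)*(-7) = -114*(-7) = 798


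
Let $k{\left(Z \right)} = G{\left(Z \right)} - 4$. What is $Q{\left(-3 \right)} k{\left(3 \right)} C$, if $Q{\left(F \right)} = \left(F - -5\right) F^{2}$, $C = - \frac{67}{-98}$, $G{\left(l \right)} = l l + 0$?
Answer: $\frac{3015}{49} \approx 61.531$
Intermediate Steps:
$G{\left(l \right)} = l^{2}$ ($G{\left(l \right)} = l^{2} + 0 = l^{2}$)
$k{\left(Z \right)} = -4 + Z^{2}$ ($k{\left(Z \right)} = Z^{2} - 4 = -4 + Z^{2}$)
$C = \frac{67}{98}$ ($C = \left(-67\right) \left(- \frac{1}{98}\right) = \frac{67}{98} \approx 0.68367$)
$Q{\left(F \right)} = F^{2} \left(5 + F\right)$ ($Q{\left(F \right)} = \left(F + 5\right) F^{2} = \left(5 + F\right) F^{2} = F^{2} \left(5 + F\right)$)
$Q{\left(-3 \right)} k{\left(3 \right)} C = \left(-3\right)^{2} \left(5 - 3\right) \left(-4 + 3^{2}\right) \frac{67}{98} = 9 \cdot 2 \left(-4 + 9\right) \frac{67}{98} = 18 \cdot 5 \cdot \frac{67}{98} = 90 \cdot \frac{67}{98} = \frac{3015}{49}$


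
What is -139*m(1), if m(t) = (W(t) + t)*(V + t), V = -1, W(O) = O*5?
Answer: 0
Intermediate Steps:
W(O) = 5*O
m(t) = 6*t*(-1 + t) (m(t) = (5*t + t)*(-1 + t) = (6*t)*(-1 + t) = 6*t*(-1 + t))
-139*m(1) = -834*(-1 + 1) = -834*0 = -139*0 = 0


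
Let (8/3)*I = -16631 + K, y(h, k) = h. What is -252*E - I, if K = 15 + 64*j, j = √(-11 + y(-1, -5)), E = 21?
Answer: 939 - 48*I*√3 ≈ 939.0 - 83.138*I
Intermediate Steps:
j = 2*I*√3 (j = √(-11 - 1) = √(-12) = 2*I*√3 ≈ 3.4641*I)
K = 15 + 128*I*√3 (K = 15 + 64*(2*I*√3) = 15 + 128*I*√3 ≈ 15.0 + 221.7*I)
I = -6231 + 48*I*√3 (I = 3*(-16631 + (15 + 128*I*√3))/8 = 3*(-16616 + 128*I*√3)/8 = -6231 + 48*I*√3 ≈ -6231.0 + 83.138*I)
-252*E - I = -252*21 - (-6231 + 48*I*√3) = -5292 + (6231 - 48*I*√3) = 939 - 48*I*√3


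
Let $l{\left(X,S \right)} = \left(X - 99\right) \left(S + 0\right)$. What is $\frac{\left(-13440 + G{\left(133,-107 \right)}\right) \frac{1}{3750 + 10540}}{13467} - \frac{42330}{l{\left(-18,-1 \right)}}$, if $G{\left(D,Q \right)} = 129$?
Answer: $- \frac{905125772143}{2501764590} \approx -361.79$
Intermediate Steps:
$l{\left(X,S \right)} = S \left(-99 + X\right)$ ($l{\left(X,S \right)} = \left(X - 99\right) S = \left(-99 + X\right) S = S \left(-99 + X\right)$)
$\frac{\left(-13440 + G{\left(133,-107 \right)}\right) \frac{1}{3750 + 10540}}{13467} - \frac{42330}{l{\left(-18,-1 \right)}} = \frac{\left(-13440 + 129\right) \frac{1}{3750 + 10540}}{13467} - \frac{42330}{\left(-1\right) \left(-99 - 18\right)} = - \frac{13311}{14290} \cdot \frac{1}{13467} - \frac{42330}{\left(-1\right) \left(-117\right)} = \left(-13311\right) \frac{1}{14290} \cdot \frac{1}{13467} - \frac{42330}{117} = \left(- \frac{13311}{14290}\right) \frac{1}{13467} - \frac{14110}{39} = - \frac{4437}{64147810} - \frac{14110}{39} = - \frac{905125772143}{2501764590}$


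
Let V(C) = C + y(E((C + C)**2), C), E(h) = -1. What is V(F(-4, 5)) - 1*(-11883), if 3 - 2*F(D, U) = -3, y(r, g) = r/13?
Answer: 154517/13 ≈ 11886.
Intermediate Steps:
y(r, g) = r/13 (y(r, g) = r*(1/13) = r/13)
F(D, U) = 3 (F(D, U) = 3/2 - 1/2*(-3) = 3/2 + 3/2 = 3)
V(C) = -1/13 + C (V(C) = C + (1/13)*(-1) = C - 1/13 = -1/13 + C)
V(F(-4, 5)) - 1*(-11883) = (-1/13 + 3) - 1*(-11883) = 38/13 + 11883 = 154517/13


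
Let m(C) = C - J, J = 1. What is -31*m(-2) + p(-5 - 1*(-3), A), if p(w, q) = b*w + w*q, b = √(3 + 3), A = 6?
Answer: 81 - 2*√6 ≈ 76.101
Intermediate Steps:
b = √6 ≈ 2.4495
m(C) = -1 + C (m(C) = C - 1*1 = C - 1 = -1 + C)
p(w, q) = q*w + w*√6 (p(w, q) = √6*w + w*q = w*√6 + q*w = q*w + w*√6)
-31*m(-2) + p(-5 - 1*(-3), A) = -31*(-1 - 2) + (-5 - 1*(-3))*(6 + √6) = -31*(-3) + (-5 + 3)*(6 + √6) = 93 - 2*(6 + √6) = 93 + (-12 - 2*√6) = 81 - 2*√6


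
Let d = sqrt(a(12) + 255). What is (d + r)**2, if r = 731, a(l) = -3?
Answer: 534613 + 8772*sqrt(7) ≈ 5.5782e+5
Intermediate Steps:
d = 6*sqrt(7) (d = sqrt(-3 + 255) = sqrt(252) = 6*sqrt(7) ≈ 15.875)
(d + r)**2 = (6*sqrt(7) + 731)**2 = (731 + 6*sqrt(7))**2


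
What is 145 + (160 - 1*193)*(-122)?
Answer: 4171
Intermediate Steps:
145 + (160 - 1*193)*(-122) = 145 + (160 - 193)*(-122) = 145 - 33*(-122) = 145 + 4026 = 4171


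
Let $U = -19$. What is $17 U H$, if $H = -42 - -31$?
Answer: $3553$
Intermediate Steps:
$H = -11$ ($H = -42 + 31 = -11$)
$17 U H = 17 \left(-19\right) \left(-11\right) = \left(-323\right) \left(-11\right) = 3553$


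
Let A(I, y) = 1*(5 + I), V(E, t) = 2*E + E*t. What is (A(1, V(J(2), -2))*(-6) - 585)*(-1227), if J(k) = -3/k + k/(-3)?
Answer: 761967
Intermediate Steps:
J(k) = -3/k - k/3 (J(k) = -3/k + k*(-1/3) = -3/k - k/3)
A(I, y) = 5 + I
(A(1, V(J(2), -2))*(-6) - 585)*(-1227) = ((5 + 1)*(-6) - 585)*(-1227) = (6*(-6) - 585)*(-1227) = (-36 - 585)*(-1227) = -621*(-1227) = 761967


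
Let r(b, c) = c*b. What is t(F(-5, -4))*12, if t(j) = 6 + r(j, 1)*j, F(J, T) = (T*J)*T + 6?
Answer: 65784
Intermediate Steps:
r(b, c) = b*c
F(J, T) = 6 + J*T² (F(J, T) = (J*T)*T + 6 = J*T² + 6 = 6 + J*T²)
t(j) = 6 + j² (t(j) = 6 + (j*1)*j = 6 + j*j = 6 + j²)
t(F(-5, -4))*12 = (6 + (6 - 5*(-4)²)²)*12 = (6 + (6 - 5*16)²)*12 = (6 + (6 - 80)²)*12 = (6 + (-74)²)*12 = (6 + 5476)*12 = 5482*12 = 65784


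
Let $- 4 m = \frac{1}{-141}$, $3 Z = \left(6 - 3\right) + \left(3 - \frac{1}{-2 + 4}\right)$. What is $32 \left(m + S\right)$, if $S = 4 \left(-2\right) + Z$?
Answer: $- \frac{9272}{47} \approx -197.28$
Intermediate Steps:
$Z = \frac{11}{6}$ ($Z = \frac{\left(6 - 3\right) + \left(3 - \frac{1}{-2 + 4}\right)}{3} = \frac{3 + \left(3 - \frac{1}{2}\right)}{3} = \frac{3 + \frac{5}{2}}{3} = \frac{1}{3} \cdot \frac{11}{2} = \frac{11}{6} \approx 1.8333$)
$m = \frac{1}{564}$ ($m = - \frac{1}{4 \left(-141\right)} = \left(- \frac{1}{4}\right) \left(- \frac{1}{141}\right) = \frac{1}{564} \approx 0.0017731$)
$S = - \frac{37}{6}$ ($S = 4 \left(-2\right) + \frac{11}{6} = -8 + \frac{11}{6} = - \frac{37}{6} \approx -6.1667$)
$32 \left(m + S\right) = 32 \left(\frac{1}{564} - \frac{37}{6}\right) = 32 \left(- \frac{1159}{188}\right) = - \frac{9272}{47}$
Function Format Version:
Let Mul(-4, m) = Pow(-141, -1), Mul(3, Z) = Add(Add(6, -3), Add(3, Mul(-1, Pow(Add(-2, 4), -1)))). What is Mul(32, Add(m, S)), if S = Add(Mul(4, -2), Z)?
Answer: Rational(-9272, 47) ≈ -197.28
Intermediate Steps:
Z = Rational(11, 6) (Z = Mul(Rational(1, 3), Add(Add(6, -3), Add(3, Mul(-1, Pow(Add(-2, 4), -1))))) = Mul(Rational(1, 3), Add(3, Add(3, Mul(-1, Pow(2, -1))))) = Mul(Rational(1, 3), Add(3, Add(3, Mul(-1, Rational(1, 2))))) = Mul(Rational(1, 3), Add(3, Add(3, Rational(-1, 2)))) = Mul(Rational(1, 3), Add(3, Rational(5, 2))) = Mul(Rational(1, 3), Rational(11, 2)) = Rational(11, 6) ≈ 1.8333)
m = Rational(1, 564) (m = Mul(Rational(-1, 4), Pow(-141, -1)) = Mul(Rational(-1, 4), Rational(-1, 141)) = Rational(1, 564) ≈ 0.0017731)
S = Rational(-37, 6) (S = Add(Mul(4, -2), Rational(11, 6)) = Add(-8, Rational(11, 6)) = Rational(-37, 6) ≈ -6.1667)
Mul(32, Add(m, S)) = Mul(32, Add(Rational(1, 564), Rational(-37, 6))) = Mul(32, Rational(-1159, 188)) = Rational(-9272, 47)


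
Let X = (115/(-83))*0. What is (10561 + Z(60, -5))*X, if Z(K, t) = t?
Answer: 0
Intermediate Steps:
X = 0 (X = (115*(-1/83))*0 = -115/83*0 = 0)
(10561 + Z(60, -5))*X = (10561 - 5)*0 = 10556*0 = 0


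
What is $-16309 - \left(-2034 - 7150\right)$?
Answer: $-7125$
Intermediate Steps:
$-16309 - \left(-2034 - 7150\right) = -16309 - -9184 = -16309 + 9184 = -7125$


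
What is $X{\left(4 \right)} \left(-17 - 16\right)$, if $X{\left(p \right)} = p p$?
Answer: $-528$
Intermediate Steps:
$X{\left(p \right)} = p^{2}$
$X{\left(4 \right)} \left(-17 - 16\right) = 4^{2} \left(-17 - 16\right) = 16 \left(-33\right) = -528$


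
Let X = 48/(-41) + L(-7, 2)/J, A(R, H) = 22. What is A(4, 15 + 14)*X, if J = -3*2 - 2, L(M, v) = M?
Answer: -1067/164 ≈ -6.5061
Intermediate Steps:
J = -8 (J = -6 - 2 = -8)
X = -97/328 (X = 48/(-41) - 7/(-8) = 48*(-1/41) - 7*(-⅛) = -48/41 + 7/8 = -97/328 ≈ -0.29573)
A(4, 15 + 14)*X = 22*(-97/328) = -1067/164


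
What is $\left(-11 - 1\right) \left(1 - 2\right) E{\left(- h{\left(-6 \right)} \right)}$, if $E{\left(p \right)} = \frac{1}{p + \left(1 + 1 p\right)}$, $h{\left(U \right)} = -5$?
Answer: $\frac{12}{11} \approx 1.0909$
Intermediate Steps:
$E{\left(p \right)} = \frac{1}{1 + 2 p}$ ($E{\left(p \right)} = \frac{1}{p + \left(1 + p\right)} = \frac{1}{1 + 2 p}$)
$\left(-11 - 1\right) \left(1 - 2\right) E{\left(- h{\left(-6 \right)} \right)} = \frac{\left(-11 - 1\right) \left(1 - 2\right)}{1 + 2 \left(\left(-1\right) \left(-5\right)\right)} = \frac{\left(-12\right) \left(-1\right)}{1 + 2 \cdot 5} = \frac{12}{1 + 10} = \frac{12}{11}$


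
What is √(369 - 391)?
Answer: I*√22 ≈ 4.6904*I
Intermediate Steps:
√(369 - 391) = √(-22) = I*√22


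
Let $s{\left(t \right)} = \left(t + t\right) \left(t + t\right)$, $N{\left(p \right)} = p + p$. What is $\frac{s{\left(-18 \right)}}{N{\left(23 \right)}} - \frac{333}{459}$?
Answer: $\frac{32197}{1173} \approx 27.448$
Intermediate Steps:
$N{\left(p \right)} = 2 p$
$s{\left(t \right)} = 4 t^{2}$ ($s{\left(t \right)} = 2 t 2 t = 4 t^{2}$)
$\frac{s{\left(-18 \right)}}{N{\left(23 \right)}} - \frac{333}{459} = \frac{4 \left(-18\right)^{2}}{2 \cdot 23} - \frac{333}{459} = \frac{4 \cdot 324}{46} - \frac{37}{51} = 1296 \cdot \frac{1}{46} - \frac{37}{51} = \frac{648}{23} - \frac{37}{51} = \frac{32197}{1173}$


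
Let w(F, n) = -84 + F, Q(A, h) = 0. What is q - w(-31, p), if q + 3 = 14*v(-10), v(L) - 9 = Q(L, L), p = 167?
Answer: 238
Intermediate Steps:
v(L) = 9 (v(L) = 9 + 0 = 9)
q = 123 (q = -3 + 14*9 = -3 + 126 = 123)
q - w(-31, p) = 123 - (-84 - 31) = 123 - 1*(-115) = 123 + 115 = 238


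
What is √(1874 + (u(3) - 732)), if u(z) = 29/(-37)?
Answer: 5*√62493/37 ≈ 33.782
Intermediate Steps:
u(z) = -29/37 (u(z) = 29*(-1/37) = -29/37)
√(1874 + (u(3) - 732)) = √(1874 + (-29/37 - 732)) = √(1874 - 27113/37) = √(42225/37) = 5*√62493/37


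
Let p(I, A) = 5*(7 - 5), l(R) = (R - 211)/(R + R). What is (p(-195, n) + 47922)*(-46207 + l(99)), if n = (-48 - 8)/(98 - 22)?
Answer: -219267282668/99 ≈ -2.2148e+9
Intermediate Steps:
l(R) = (-211 + R)/(2*R) (l(R) = (-211 + R)/((2*R)) = (-211 + R)*(1/(2*R)) = (-211 + R)/(2*R))
n = -14/19 (n = -56/76 = -56*1/76 = -14/19 ≈ -0.73684)
p(I, A) = 10 (p(I, A) = 5*2 = 10)
(p(-195, n) + 47922)*(-46207 + l(99)) = (10 + 47922)*(-46207 + (½)*(-211 + 99)/99) = 47932*(-46207 + (½)*(1/99)*(-112)) = 47932*(-46207 - 56/99) = 47932*(-4574549/99) = -219267282668/99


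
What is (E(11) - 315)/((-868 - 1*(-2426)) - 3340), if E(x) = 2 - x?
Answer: 2/11 ≈ 0.18182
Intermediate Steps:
(E(11) - 315)/((-868 - 1*(-2426)) - 3340) = ((2 - 1*11) - 315)/((-868 - 1*(-2426)) - 3340) = ((2 - 11) - 315)/((-868 + 2426) - 3340) = (-9 - 315)/(1558 - 3340) = -324/(-1782) = -324*(-1/1782) = 2/11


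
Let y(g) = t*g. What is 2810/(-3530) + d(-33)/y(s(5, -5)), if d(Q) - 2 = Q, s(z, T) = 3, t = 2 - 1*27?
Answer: -10132/26475 ≈ -0.38270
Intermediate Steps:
t = -25 (t = 2 - 27 = -25)
d(Q) = 2 + Q
y(g) = -25*g
2810/(-3530) + d(-33)/y(s(5, -5)) = 2810/(-3530) + (2 - 33)/((-25*3)) = 2810*(-1/3530) - 31/(-75) = -281/353 - 31*(-1/75) = -281/353 + 31/75 = -10132/26475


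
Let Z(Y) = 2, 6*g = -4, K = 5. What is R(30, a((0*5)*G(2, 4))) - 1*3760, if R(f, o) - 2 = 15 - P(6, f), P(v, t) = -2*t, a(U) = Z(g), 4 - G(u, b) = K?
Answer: -3683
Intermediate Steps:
G(u, b) = -1 (G(u, b) = 4 - 1*5 = 4 - 5 = -1)
g = -⅔ (g = (⅙)*(-4) = -⅔ ≈ -0.66667)
a(U) = 2
R(f, o) = 17 + 2*f (R(f, o) = 2 + (15 - (-2)*f) = 2 + (15 + 2*f) = 17 + 2*f)
R(30, a((0*5)*G(2, 4))) - 1*3760 = (17 + 2*30) - 1*3760 = (17 + 60) - 3760 = 77 - 3760 = -3683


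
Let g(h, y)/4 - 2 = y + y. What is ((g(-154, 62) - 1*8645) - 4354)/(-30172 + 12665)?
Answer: 1785/2501 ≈ 0.71371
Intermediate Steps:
g(h, y) = 8 + 8*y (g(h, y) = 8 + 4*(y + y) = 8 + 4*(2*y) = 8 + 8*y)
((g(-154, 62) - 1*8645) - 4354)/(-30172 + 12665) = (((8 + 8*62) - 1*8645) - 4354)/(-30172 + 12665) = (((8 + 496) - 8645) - 4354)/(-17507) = ((504 - 8645) - 4354)*(-1/17507) = (-8141 - 4354)*(-1/17507) = -12495*(-1/17507) = 1785/2501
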